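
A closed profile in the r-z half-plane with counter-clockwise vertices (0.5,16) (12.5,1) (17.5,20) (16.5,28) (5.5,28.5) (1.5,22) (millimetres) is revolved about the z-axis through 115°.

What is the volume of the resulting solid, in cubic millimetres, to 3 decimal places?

Profile (r,z), 6 vertices: (0.5,16) (12.5,1) (17.5,20) (16.5,28) (5.5,28.5) (1.5,22)
edge 0: (0.5,16)→(12.5,1)  cross = 0.5·1 − 12.5·16 = -199.5000; (r_i+r_j)·cross = 13·-199.5000 = -2593.5000
edge 1: (12.5,1)→(17.5,20)  cross = 12.5·20 − 17.5·1 = 232.5000; (r_i+r_j)·cross = 30·232.5000 = 6975.0000
edge 2: (17.5,20)→(16.5,28)  cross = 17.5·28 − 16.5·20 = 160.0000; (r_i+r_j)·cross = 34·160.0000 = 5440.0000
edge 3: (16.5,28)→(5.5,28.5)  cross = 16.5·28.5 − 5.5·28 = 316.2500; (r_i+r_j)·cross = 22·316.2500 = 6957.5000
edge 4: (5.5,28.5)→(1.5,22)  cross = 5.5·22 − 1.5·28.5 = 78.2500; (r_i+r_j)·cross = 7·78.2500 = 547.7500
edge 5: (1.5,22)→(0.5,16)  cross = 1.5·16 − 0.5·22 = 13.0000; (r_i+r_j)·cross = 2·13.0000 = 26.0000
Σcross = 600.5000 → A = |Σcross|/2 = 300.2500 mm²
Σ(r_i+r_j)·cross = 17352.7500 → first moment M = |Σ|/6 = 2892.1250
R_c = M/A = 2892.1250/300.2500 = 9.6324 mm
θ = 115° = 2.007129 rad
V = θ·R_c·A = 2.007129·9.6324·300.2500 = 5804.867 mm³

Volume = 5804.867 mm³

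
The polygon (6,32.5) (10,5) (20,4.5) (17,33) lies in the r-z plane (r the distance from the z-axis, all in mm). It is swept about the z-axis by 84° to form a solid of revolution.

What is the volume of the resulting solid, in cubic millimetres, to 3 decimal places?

Volume = 5711.101 mm³

Profile (r,z), 4 vertices: (6,32.5) (10,5) (20,4.5) (17,33)
edge 0: (6,32.5)→(10,5)  cross = 6·5 − 10·32.5 = -295.0000; (r_i+r_j)·cross = 16·-295.0000 = -4720.0000
edge 1: (10,5)→(20,4.5)  cross = 10·4.5 − 20·5 = -55.0000; (r_i+r_j)·cross = 30·-55.0000 = -1650.0000
edge 2: (20,4.5)→(17,33)  cross = 20·33 − 17·4.5 = 583.5000; (r_i+r_j)·cross = 37·583.5000 = 21589.5000
edge 3: (17,33)→(6,32.5)  cross = 17·32.5 − 6·33 = 354.5000; (r_i+r_j)·cross = 23·354.5000 = 8153.5000
Σcross = 588.0000 → A = |Σcross|/2 = 294.0000 mm²
Σ(r_i+r_j)·cross = 23373.0000 → first moment M = |Σ|/6 = 3895.5000
R_c = M/A = 3895.5000/294.0000 = 13.2500 mm
θ = 84° = 1.466077 rad
V = θ·R_c·A = 1.466077·13.2500·294.0000 = 5711.101 mm³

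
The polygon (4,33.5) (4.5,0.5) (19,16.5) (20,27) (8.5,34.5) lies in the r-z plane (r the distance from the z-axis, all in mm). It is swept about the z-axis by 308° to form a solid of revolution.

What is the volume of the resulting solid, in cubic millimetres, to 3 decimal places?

Profile (r,z), 5 vertices: (4,33.5) (4.5,0.5) (19,16.5) (20,27) (8.5,34.5)
edge 0: (4,33.5)→(4.5,0.5)  cross = 4·0.5 − 4.5·33.5 = -148.7500; (r_i+r_j)·cross = 8.5·-148.7500 = -1264.3750
edge 1: (4.5,0.5)→(19,16.5)  cross = 4.5·16.5 − 19·0.5 = 64.7500; (r_i+r_j)·cross = 23.5·64.7500 = 1521.6250
edge 2: (19,16.5)→(20,27)  cross = 19·27 − 20·16.5 = 183.0000; (r_i+r_j)·cross = 39·183.0000 = 7137.0000
edge 3: (20,27)→(8.5,34.5)  cross = 20·34.5 − 8.5·27 = 460.5000; (r_i+r_j)·cross = 28.5·460.5000 = 13124.2500
edge 4: (8.5,34.5)→(4,33.5)  cross = 8.5·33.5 − 4·34.5 = 146.7500; (r_i+r_j)·cross = 12.5·146.7500 = 1834.3750
Σcross = 706.2500 → A = |Σcross|/2 = 353.1250 mm²
Σ(r_i+r_j)·cross = 22352.8750 → first moment M = |Σ|/6 = 3725.4792
R_c = M/A = 3725.4792/353.1250 = 10.5500 mm
θ = 308° = 5.375614 rad
V = θ·R_c·A = 5.375614·10.5500·353.1250 = 20026.738 mm³

Volume = 20026.738 mm³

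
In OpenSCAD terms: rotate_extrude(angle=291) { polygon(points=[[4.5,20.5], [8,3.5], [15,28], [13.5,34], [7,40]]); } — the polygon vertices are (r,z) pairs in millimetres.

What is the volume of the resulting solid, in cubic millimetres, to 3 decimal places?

Profile (r,z), 5 vertices: (4.5,20.5) (8,3.5) (15,28) (13.5,34) (7,40)
edge 0: (4.5,20.5)→(8,3.5)  cross = 4.5·3.5 − 8·20.5 = -148.2500; (r_i+r_j)·cross = 12.5·-148.2500 = -1853.1250
edge 1: (8,3.5)→(15,28)  cross = 8·28 − 15·3.5 = 171.5000; (r_i+r_j)·cross = 23·171.5000 = 3944.5000
edge 2: (15,28)→(13.5,34)  cross = 15·34 − 13.5·28 = 132.0000; (r_i+r_j)·cross = 28.5·132.0000 = 3762.0000
edge 3: (13.5,34)→(7,40)  cross = 13.5·40 − 7·34 = 302.0000; (r_i+r_j)·cross = 20.5·302.0000 = 6191.0000
edge 4: (7,40)→(4.5,20.5)  cross = 7·20.5 − 4.5·40 = -36.5000; (r_i+r_j)·cross = 11.5·-36.5000 = -419.7500
Σcross = 420.7500 → A = |Σcross|/2 = 210.3750 mm²
Σ(r_i+r_j)·cross = 11624.6250 → first moment M = |Σ|/6 = 1937.4375
R_c = M/A = 1937.4375/210.3750 = 9.2094 mm
θ = 291° = 5.078908 rad
V = θ·R_c·A = 5.078908·9.2094·210.3750 = 9840.067 mm³

Volume = 9840.067 mm³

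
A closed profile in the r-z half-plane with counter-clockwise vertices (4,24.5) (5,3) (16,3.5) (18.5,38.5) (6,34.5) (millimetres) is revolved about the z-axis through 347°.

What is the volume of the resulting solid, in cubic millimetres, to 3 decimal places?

Profile (r,z), 5 vertices: (4,24.5) (5,3) (16,3.5) (18.5,38.5) (6,34.5)
edge 0: (4,24.5)→(5,3)  cross = 4·3 − 5·24.5 = -110.5000; (r_i+r_j)·cross = 9·-110.5000 = -994.5000
edge 1: (5,3)→(16,3.5)  cross = 5·3.5 − 16·3 = -30.5000; (r_i+r_j)·cross = 21·-30.5000 = -640.5000
edge 2: (16,3.5)→(18.5,38.5)  cross = 16·38.5 − 18.5·3.5 = 551.2500; (r_i+r_j)·cross = 34.5·551.2500 = 19018.1250
edge 3: (18.5,38.5)→(6,34.5)  cross = 18.5·34.5 − 6·38.5 = 407.2500; (r_i+r_j)·cross = 24.5·407.2500 = 9977.6250
edge 4: (6,34.5)→(4,24.5)  cross = 6·24.5 − 4·34.5 = 9.0000; (r_i+r_j)·cross = 10·9.0000 = 90.0000
Σcross = 826.5000 → A = |Σcross|/2 = 413.2500 mm²
Σ(r_i+r_j)·cross = 27450.7500 → first moment M = |Σ|/6 = 4575.1250
R_c = M/A = 4575.1250/413.2500 = 11.0711 mm
θ = 347° = 6.056293 rad
V = θ·R_c·A = 6.056293·11.0711·413.2500 = 27708.295 mm³

Volume = 27708.295 mm³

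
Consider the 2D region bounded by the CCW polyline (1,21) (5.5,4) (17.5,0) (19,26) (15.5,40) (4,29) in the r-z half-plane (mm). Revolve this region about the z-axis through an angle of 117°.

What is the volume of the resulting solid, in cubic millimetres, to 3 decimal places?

Volume = 11064.257 mm³

Profile (r,z), 6 vertices: (1,21) (5.5,4) (17.5,0) (19,26) (15.5,40) (4,29)
edge 0: (1,21)→(5.5,4)  cross = 1·4 − 5.5·21 = -111.5000; (r_i+r_j)·cross = 6.5·-111.5000 = -724.7500
edge 1: (5.5,4)→(17.5,0)  cross = 5.5·0 − 17.5·4 = -70.0000; (r_i+r_j)·cross = 23·-70.0000 = -1610.0000
edge 2: (17.5,0)→(19,26)  cross = 17.5·26 − 19·0 = 455.0000; (r_i+r_j)·cross = 36.5·455.0000 = 16607.5000
edge 3: (19,26)→(15.5,40)  cross = 19·40 − 15.5·26 = 357.0000; (r_i+r_j)·cross = 34.5·357.0000 = 12316.5000
edge 4: (15.5,40)→(4,29)  cross = 15.5·29 − 4·40 = 289.5000; (r_i+r_j)·cross = 19.5·289.5000 = 5645.2500
edge 5: (4,29)→(1,21)  cross = 4·21 − 1·29 = 55.0000; (r_i+r_j)·cross = 5·55.0000 = 275.0000
Σcross = 975.0000 → A = |Σcross|/2 = 487.5000 mm²
Σ(r_i+r_j)·cross = 32509.5000 → first moment M = |Σ|/6 = 5418.2500
R_c = M/A = 5418.2500/487.5000 = 11.1144 mm
θ = 117° = 2.042035 rad
V = θ·R_c·A = 2.042035·11.1144·487.5000 = 11064.257 mm³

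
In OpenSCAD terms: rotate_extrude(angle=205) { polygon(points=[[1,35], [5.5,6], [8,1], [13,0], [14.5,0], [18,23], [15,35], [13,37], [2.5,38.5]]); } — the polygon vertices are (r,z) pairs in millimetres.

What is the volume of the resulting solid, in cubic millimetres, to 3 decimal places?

Volume = 16387.045 mm³

Profile (r,z), 9 vertices: (1,35) (5.5,6) (8,1) (13,0) (14.5,0) (18,23) (15,35) (13,37) (2.5,38.5)
edge 0: (1,35)→(5.5,6)  cross = 1·6 − 5.5·35 = -186.5000; (r_i+r_j)·cross = 6.5·-186.5000 = -1212.2500
edge 1: (5.5,6)→(8,1)  cross = 5.5·1 − 8·6 = -42.5000; (r_i+r_j)·cross = 13.5·-42.5000 = -573.7500
edge 2: (8,1)→(13,0)  cross = 8·0 − 13·1 = -13.0000; (r_i+r_j)·cross = 21·-13.0000 = -273.0000
edge 3: (13,0)→(14.5,0)  cross = 13·0 − 14.5·0 = 0.0000; (r_i+r_j)·cross = 27.5·0.0000 = 0.0000
edge 4: (14.5,0)→(18,23)  cross = 14.5·23 − 18·0 = 333.5000; (r_i+r_j)·cross = 32.5·333.5000 = 10838.7500
edge 5: (18,23)→(15,35)  cross = 18·35 − 15·23 = 285.0000; (r_i+r_j)·cross = 33·285.0000 = 9405.0000
edge 6: (15,35)→(13,37)  cross = 15·37 − 13·35 = 100.0000; (r_i+r_j)·cross = 28·100.0000 = 2800.0000
edge 7: (13,37)→(2.5,38.5)  cross = 13·38.5 − 2.5·37 = 408.0000; (r_i+r_j)·cross = 15.5·408.0000 = 6324.0000
edge 8: (2.5,38.5)→(1,35)  cross = 2.5·35 − 1·38.5 = 49.0000; (r_i+r_j)·cross = 3.5·49.0000 = 171.5000
Σcross = 933.5000 → A = |Σcross|/2 = 466.7500 mm²
Σ(r_i+r_j)·cross = 27480.2500 → first moment M = |Σ|/6 = 4580.0417
R_c = M/A = 4580.0417/466.7500 = 9.8126 mm
θ = 205° = 3.577925 rad
V = θ·R_c·A = 3.577925·9.8126·466.7500 = 16387.045 mm³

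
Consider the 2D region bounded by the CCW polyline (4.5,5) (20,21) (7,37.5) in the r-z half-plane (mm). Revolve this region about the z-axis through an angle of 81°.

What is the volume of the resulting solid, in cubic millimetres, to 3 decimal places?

Volume = 3441.958 mm³

Profile (r,z), 3 vertices: (4.5,5) (20,21) (7,37.5)
edge 0: (4.5,5)→(20,21)  cross = 4.5·21 − 20·5 = -5.5000; (r_i+r_j)·cross = 24.5·-5.5000 = -134.7500
edge 1: (20,21)→(7,37.5)  cross = 20·37.5 − 7·21 = 603.0000; (r_i+r_j)·cross = 27·603.0000 = 16281.0000
edge 2: (7,37.5)→(4.5,5)  cross = 7·5 − 4.5·37.5 = -133.7500; (r_i+r_j)·cross = 11.5·-133.7500 = -1538.1250
Σcross = 463.7500 → A = |Σcross|/2 = 231.8750 mm²
Σ(r_i+r_j)·cross = 14608.1250 → first moment M = |Σ|/6 = 2434.6875
R_c = M/A = 2434.6875/231.8750 = 10.5000 mm
θ = 81° = 1.413717 rad
V = θ·R_c·A = 1.413717·10.5000·231.8750 = 3441.958 mm³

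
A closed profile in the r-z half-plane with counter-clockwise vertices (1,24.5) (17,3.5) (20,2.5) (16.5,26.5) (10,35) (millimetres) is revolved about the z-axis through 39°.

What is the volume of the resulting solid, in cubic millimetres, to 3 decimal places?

Profile (r,z), 5 vertices: (1,24.5) (17,3.5) (20,2.5) (16.5,26.5) (10,35)
edge 0: (1,24.5)→(17,3.5)  cross = 1·3.5 − 17·24.5 = -413.0000; (r_i+r_j)·cross = 18·-413.0000 = -7434.0000
edge 1: (17,3.5)→(20,2.5)  cross = 17·2.5 − 20·3.5 = -27.5000; (r_i+r_j)·cross = 37·-27.5000 = -1017.5000
edge 2: (20,2.5)→(16.5,26.5)  cross = 20·26.5 − 16.5·2.5 = 488.7500; (r_i+r_j)·cross = 36.5·488.7500 = 17839.3750
edge 3: (16.5,26.5)→(10,35)  cross = 16.5·35 − 10·26.5 = 312.5000; (r_i+r_j)·cross = 26.5·312.5000 = 8281.2500
edge 4: (10,35)→(1,24.5)  cross = 10·24.5 − 1·35 = 210.0000; (r_i+r_j)·cross = 11·210.0000 = 2310.0000
Σcross = 570.7500 → A = |Σcross|/2 = 285.3750 mm²
Σ(r_i+r_j)·cross = 19979.1250 → first moment M = |Σ|/6 = 3329.8542
R_c = M/A = 3329.8542/285.3750 = 11.6683 mm
θ = 39° = 0.680678 rad
V = θ·R_c·A = 0.680678·11.6683·285.3750 = 2266.560 mm³

Volume = 2266.560 mm³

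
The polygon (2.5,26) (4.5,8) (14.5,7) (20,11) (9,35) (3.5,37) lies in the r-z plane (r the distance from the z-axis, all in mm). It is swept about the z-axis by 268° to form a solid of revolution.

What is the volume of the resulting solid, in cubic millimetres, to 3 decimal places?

Profile (r,z), 6 vertices: (2.5,26) (4.5,8) (14.5,7) (20,11) (9,35) (3.5,37)
edge 0: (2.5,26)→(4.5,8)  cross = 2.5·8 − 4.5·26 = -97.0000; (r_i+r_j)·cross = 7·-97.0000 = -679.0000
edge 1: (4.5,8)→(14.5,7)  cross = 4.5·7 − 14.5·8 = -84.5000; (r_i+r_j)·cross = 19·-84.5000 = -1605.5000
edge 2: (14.5,7)→(20,11)  cross = 14.5·11 − 20·7 = 19.5000; (r_i+r_j)·cross = 34.5·19.5000 = 672.7500
edge 3: (20,11)→(9,35)  cross = 20·35 − 9·11 = 601.0000; (r_i+r_j)·cross = 29·601.0000 = 17429.0000
edge 4: (9,35)→(3.5,37)  cross = 9·37 − 3.5·35 = 210.5000; (r_i+r_j)·cross = 12.5·210.5000 = 2631.2500
edge 5: (3.5,37)→(2.5,26)  cross = 3.5·26 − 2.5·37 = -1.5000; (r_i+r_j)·cross = 6·-1.5000 = -9.0000
Σcross = 648.0000 → A = |Σcross|/2 = 324.0000 mm²
Σ(r_i+r_j)·cross = 18439.5000 → first moment M = |Σ|/6 = 3073.2500
R_c = M/A = 3073.2500/324.0000 = 9.4853 mm
θ = 268° = 4.677482 rad
V = θ·R_c·A = 4.677482·9.4853·324.0000 = 14375.073 mm³

Volume = 14375.073 mm³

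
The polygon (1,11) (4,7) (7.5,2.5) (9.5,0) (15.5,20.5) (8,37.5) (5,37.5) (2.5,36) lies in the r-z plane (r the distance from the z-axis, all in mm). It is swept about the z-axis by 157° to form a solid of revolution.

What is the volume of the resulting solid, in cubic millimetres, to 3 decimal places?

Volume = 7159.257 mm³

Profile (r,z), 8 vertices: (1,11) (4,7) (7.5,2.5) (9.5,0) (15.5,20.5) (8,37.5) (5,37.5) (2.5,36)
edge 0: (1,11)→(4,7)  cross = 1·7 − 4·11 = -37.0000; (r_i+r_j)·cross = 5·-37.0000 = -185.0000
edge 1: (4,7)→(7.5,2.5)  cross = 4·2.5 − 7.5·7 = -42.5000; (r_i+r_j)·cross = 11.5·-42.5000 = -488.7500
edge 2: (7.5,2.5)→(9.5,0)  cross = 7.5·0 − 9.5·2.5 = -23.7500; (r_i+r_j)·cross = 17·-23.7500 = -403.7500
edge 3: (9.5,0)→(15.5,20.5)  cross = 9.5·20.5 − 15.5·0 = 194.7500; (r_i+r_j)·cross = 25·194.7500 = 4868.7500
edge 4: (15.5,20.5)→(8,37.5)  cross = 15.5·37.5 − 8·20.5 = 417.2500; (r_i+r_j)·cross = 23.5·417.2500 = 9805.3750
edge 5: (8,37.5)→(5,37.5)  cross = 8·37.5 − 5·37.5 = 112.5000; (r_i+r_j)·cross = 13·112.5000 = 1462.5000
edge 6: (5,37.5)→(2.5,36)  cross = 5·36 − 2.5·37.5 = 86.2500; (r_i+r_j)·cross = 7.5·86.2500 = 646.8750
edge 7: (2.5,36)→(1,11)  cross = 2.5·11 − 1·36 = -8.5000; (r_i+r_j)·cross = 3.5·-8.5000 = -29.7500
Σcross = 699.0000 → A = |Σcross|/2 = 349.5000 mm²
Σ(r_i+r_j)·cross = 15676.2500 → first moment M = |Σ|/6 = 2612.7083
R_c = M/A = 2612.7083/349.5000 = 7.4756 mm
θ = 157° = 2.740167 rad
V = θ·R_c·A = 2.740167·7.4756·349.5000 = 7159.257 mm³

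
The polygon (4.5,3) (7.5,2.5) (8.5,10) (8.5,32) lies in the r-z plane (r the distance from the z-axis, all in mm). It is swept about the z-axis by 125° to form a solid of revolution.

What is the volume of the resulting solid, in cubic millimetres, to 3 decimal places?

Profile (r,z), 4 vertices: (4.5,3) (7.5,2.5) (8.5,10) (8.5,32)
edge 0: (4.5,3)→(7.5,2.5)  cross = 4.5·2.5 − 7.5·3 = -11.2500; (r_i+r_j)·cross = 12·-11.2500 = -135.0000
edge 1: (7.5,2.5)→(8.5,10)  cross = 7.5·10 − 8.5·2.5 = 53.7500; (r_i+r_j)·cross = 16·53.7500 = 860.0000
edge 2: (8.5,10)→(8.5,32)  cross = 8.5·32 − 8.5·10 = 187.0000; (r_i+r_j)·cross = 17·187.0000 = 3179.0000
edge 3: (8.5,32)→(4.5,3)  cross = 8.5·3 − 4.5·32 = -118.5000; (r_i+r_j)·cross = 13·-118.5000 = -1540.5000
Σcross = 111.0000 → A = |Σcross|/2 = 55.5000 mm²
Σ(r_i+r_j)·cross = 2363.5000 → first moment M = |Σ|/6 = 393.9167
R_c = M/A = 393.9167/55.5000 = 7.0976 mm
θ = 125° = 2.181662 rad
V = θ·R_c·A = 2.181662·7.0976·55.5000 = 859.393 mm³

Volume = 859.393 mm³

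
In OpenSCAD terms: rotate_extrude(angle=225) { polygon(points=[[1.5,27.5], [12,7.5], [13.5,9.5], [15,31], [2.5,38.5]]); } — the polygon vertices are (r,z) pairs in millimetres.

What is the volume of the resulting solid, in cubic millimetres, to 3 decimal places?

Volume = 8300.350 mm³

Profile (r,z), 5 vertices: (1.5,27.5) (12,7.5) (13.5,9.5) (15,31) (2.5,38.5)
edge 0: (1.5,27.5)→(12,7.5)  cross = 1.5·7.5 − 12·27.5 = -318.7500; (r_i+r_j)·cross = 13.5·-318.7500 = -4303.1250
edge 1: (12,7.5)→(13.5,9.5)  cross = 12·9.5 − 13.5·7.5 = 12.7500; (r_i+r_j)·cross = 25.5·12.7500 = 325.1250
edge 2: (13.5,9.5)→(15,31)  cross = 13.5·31 − 15·9.5 = 276.0000; (r_i+r_j)·cross = 28.5·276.0000 = 7866.0000
edge 3: (15,31)→(2.5,38.5)  cross = 15·38.5 − 2.5·31 = 500.0000; (r_i+r_j)·cross = 17.5·500.0000 = 8750.0000
edge 4: (2.5,38.5)→(1.5,27.5)  cross = 2.5·27.5 − 1.5·38.5 = 11.0000; (r_i+r_j)·cross = 4·11.0000 = 44.0000
Σcross = 481.0000 → A = |Σcross|/2 = 240.5000 mm²
Σ(r_i+r_j)·cross = 12682.0000 → first moment M = |Σ|/6 = 2113.6667
R_c = M/A = 2113.6667/240.5000 = 8.7886 mm
θ = 225° = 3.926991 rad
V = θ·R_c·A = 3.926991·8.7886·240.5000 = 8300.350 mm³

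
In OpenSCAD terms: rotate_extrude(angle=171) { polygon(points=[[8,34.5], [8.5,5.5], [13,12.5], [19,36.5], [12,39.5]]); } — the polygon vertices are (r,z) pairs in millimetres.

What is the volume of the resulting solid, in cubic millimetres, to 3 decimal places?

Volume = 7892.047 mm³

Profile (r,z), 5 vertices: (8,34.5) (8.5,5.5) (13,12.5) (19,36.5) (12,39.5)
edge 0: (8,34.5)→(8.5,5.5)  cross = 8·5.5 − 8.5·34.5 = -249.2500; (r_i+r_j)·cross = 16.5·-249.2500 = -4112.6250
edge 1: (8.5,5.5)→(13,12.5)  cross = 8.5·12.5 − 13·5.5 = 34.7500; (r_i+r_j)·cross = 21.5·34.7500 = 747.1250
edge 2: (13,12.5)→(19,36.5)  cross = 13·36.5 − 19·12.5 = 237.0000; (r_i+r_j)·cross = 32·237.0000 = 7584.0000
edge 3: (19,36.5)→(12,39.5)  cross = 19·39.5 − 12·36.5 = 312.5000; (r_i+r_j)·cross = 31·312.5000 = 9687.5000
edge 4: (12,39.5)→(8,34.5)  cross = 12·34.5 − 8·39.5 = 98.0000; (r_i+r_j)·cross = 20·98.0000 = 1960.0000
Σcross = 433.0000 → A = |Σcross|/2 = 216.5000 mm²
Σ(r_i+r_j)·cross = 15866.0000 → first moment M = |Σ|/6 = 2644.3333
R_c = M/A = 2644.3333/216.5000 = 12.2140 mm
θ = 171° = 2.984513 rad
V = θ·R_c·A = 2.984513·12.2140·216.5000 = 7892.047 mm³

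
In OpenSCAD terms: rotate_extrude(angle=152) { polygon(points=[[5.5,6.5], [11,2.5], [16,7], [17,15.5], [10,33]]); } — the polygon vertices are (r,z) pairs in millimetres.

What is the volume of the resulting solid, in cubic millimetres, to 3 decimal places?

Profile (r,z), 5 vertices: (5.5,6.5) (11,2.5) (16,7) (17,15.5) (10,33)
edge 0: (5.5,6.5)→(11,2.5)  cross = 5.5·2.5 − 11·6.5 = -57.7500; (r_i+r_j)·cross = 16.5·-57.7500 = -952.8750
edge 1: (11,2.5)→(16,7)  cross = 11·7 − 16·2.5 = 37.0000; (r_i+r_j)·cross = 27·37.0000 = 999.0000
edge 2: (16,7)→(17,15.5)  cross = 16·15.5 − 17·7 = 129.0000; (r_i+r_j)·cross = 33·129.0000 = 4257.0000
edge 3: (17,15.5)→(10,33)  cross = 17·33 − 10·15.5 = 406.0000; (r_i+r_j)·cross = 27·406.0000 = 10962.0000
edge 4: (10,33)→(5.5,6.5)  cross = 10·6.5 − 5.5·33 = -116.5000; (r_i+r_j)·cross = 15.5·-116.5000 = -1805.7500
Σcross = 397.7500 → A = |Σcross|/2 = 198.8750 mm²
Σ(r_i+r_j)·cross = 13459.3750 → first moment M = |Σ|/6 = 2243.2292
R_c = M/A = 2243.2292/198.8750 = 11.2796 mm
θ = 152° = 2.652900 rad
V = θ·R_c·A = 2.652900·11.2796·198.8750 = 5951.064 mm³

Volume = 5951.064 mm³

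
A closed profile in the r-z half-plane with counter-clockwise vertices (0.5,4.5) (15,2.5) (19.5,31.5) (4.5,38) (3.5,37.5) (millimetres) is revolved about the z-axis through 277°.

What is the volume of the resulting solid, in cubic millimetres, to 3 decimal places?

Volume = 22761.521 mm³

Profile (r,z), 5 vertices: (0.5,4.5) (15,2.5) (19.5,31.5) (4.5,38) (3.5,37.5)
edge 0: (0.5,4.5)→(15,2.5)  cross = 0.5·2.5 − 15·4.5 = -66.2500; (r_i+r_j)·cross = 15.5·-66.2500 = -1026.8750
edge 1: (15,2.5)→(19.5,31.5)  cross = 15·31.5 − 19.5·2.5 = 423.7500; (r_i+r_j)·cross = 34.5·423.7500 = 14619.3750
edge 2: (19.5,31.5)→(4.5,38)  cross = 19.5·38 − 4.5·31.5 = 599.2500; (r_i+r_j)·cross = 24·599.2500 = 14382.0000
edge 3: (4.5,38)→(3.5,37.5)  cross = 4.5·37.5 − 3.5·38 = 35.7500; (r_i+r_j)·cross = 8·35.7500 = 286.0000
edge 4: (3.5,37.5)→(0.5,4.5)  cross = 3.5·4.5 − 0.5·37.5 = -3.0000; (r_i+r_j)·cross = 4·-3.0000 = -12.0000
Σcross = 989.5000 → A = |Σcross|/2 = 494.7500 mm²
Σ(r_i+r_j)·cross = 28248.5000 → first moment M = |Σ|/6 = 4708.0833
R_c = M/A = 4708.0833/494.7500 = 9.5161 mm
θ = 277° = 4.834562 rad
V = θ·R_c·A = 4.834562·9.5161·494.7500 = 22761.521 mm³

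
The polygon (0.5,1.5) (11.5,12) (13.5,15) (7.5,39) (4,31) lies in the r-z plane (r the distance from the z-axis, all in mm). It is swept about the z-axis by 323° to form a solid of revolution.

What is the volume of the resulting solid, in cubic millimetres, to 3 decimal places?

Profile (r,z), 5 vertices: (0.5,1.5) (11.5,12) (13.5,15) (7.5,39) (4,31)
edge 0: (0.5,1.5)→(11.5,12)  cross = 0.5·12 − 11.5·1.5 = -11.2500; (r_i+r_j)·cross = 12·-11.2500 = -135.0000
edge 1: (11.5,12)→(13.5,15)  cross = 11.5·15 − 13.5·12 = 10.5000; (r_i+r_j)·cross = 25·10.5000 = 262.5000
edge 2: (13.5,15)→(7.5,39)  cross = 13.5·39 − 7.5·15 = 414.0000; (r_i+r_j)·cross = 21·414.0000 = 8694.0000
edge 3: (7.5,39)→(4,31)  cross = 7.5·31 − 4·39 = 76.5000; (r_i+r_j)·cross = 11.5·76.5000 = 879.7500
edge 4: (4,31)→(0.5,1.5)  cross = 4·1.5 − 0.5·31 = -9.5000; (r_i+r_j)·cross = 4.5·-9.5000 = -42.7500
Σcross = 480.2500 → A = |Σcross|/2 = 240.1250 mm²
Σ(r_i+r_j)·cross = 9658.5000 → first moment M = |Σ|/6 = 1609.7500
R_c = M/A = 1609.7500/240.1250 = 6.7038 mm
θ = 323° = 5.637413 rad
V = θ·R_c·A = 5.637413·6.7038·240.1250 = 9074.826 mm³

Volume = 9074.826 mm³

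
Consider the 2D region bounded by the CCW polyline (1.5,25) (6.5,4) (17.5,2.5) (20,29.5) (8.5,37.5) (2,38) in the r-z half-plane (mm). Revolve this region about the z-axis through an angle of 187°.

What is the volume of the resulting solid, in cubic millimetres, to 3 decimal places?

Volume = 17271.032 mm³

Profile (r,z), 6 vertices: (1.5,25) (6.5,4) (17.5,2.5) (20,29.5) (8.5,37.5) (2,38)
edge 0: (1.5,25)→(6.5,4)  cross = 1.5·4 − 6.5·25 = -156.5000; (r_i+r_j)·cross = 8·-156.5000 = -1252.0000
edge 1: (6.5,4)→(17.5,2.5)  cross = 6.5·2.5 − 17.5·4 = -53.7500; (r_i+r_j)·cross = 24·-53.7500 = -1290.0000
edge 2: (17.5,2.5)→(20,29.5)  cross = 17.5·29.5 − 20·2.5 = 466.2500; (r_i+r_j)·cross = 37.5·466.2500 = 17484.3750
edge 3: (20,29.5)→(8.5,37.5)  cross = 20·37.5 − 8.5·29.5 = 499.2500; (r_i+r_j)·cross = 28.5·499.2500 = 14228.6250
edge 4: (8.5,37.5)→(2,38)  cross = 8.5·38 − 2·37.5 = 248.0000; (r_i+r_j)·cross = 10.5·248.0000 = 2604.0000
edge 5: (2,38)→(1.5,25)  cross = 2·25 − 1.5·38 = -7.0000; (r_i+r_j)·cross = 3.5·-7.0000 = -24.5000
Σcross = 996.2500 → A = |Σcross|/2 = 498.1250 mm²
Σ(r_i+r_j)·cross = 31750.5000 → first moment M = |Σ|/6 = 5291.7500
R_c = M/A = 5291.7500/498.1250 = 10.6233 mm
θ = 187° = 3.263766 rad
V = θ·R_c·A = 3.263766·10.6233·498.1250 = 17271.032 mm³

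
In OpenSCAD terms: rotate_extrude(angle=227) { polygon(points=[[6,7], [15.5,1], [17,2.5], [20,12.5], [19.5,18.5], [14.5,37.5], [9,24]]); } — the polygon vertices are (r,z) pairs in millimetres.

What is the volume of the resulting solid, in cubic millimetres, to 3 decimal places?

Profile (r,z), 7 vertices: (6,7) (15.5,1) (17,2.5) (20,12.5) (19.5,18.5) (14.5,37.5) (9,24)
edge 0: (6,7)→(15.5,1)  cross = 6·1 − 15.5·7 = -102.5000; (r_i+r_j)·cross = 21.5·-102.5000 = -2203.7500
edge 1: (15.5,1)→(17,2.5)  cross = 15.5·2.5 − 17·1 = 21.7500; (r_i+r_j)·cross = 32.5·21.7500 = 706.8750
edge 2: (17,2.5)→(20,12.5)  cross = 17·12.5 − 20·2.5 = 162.5000; (r_i+r_j)·cross = 37·162.5000 = 6012.5000
edge 3: (20,12.5)→(19.5,18.5)  cross = 20·18.5 − 19.5·12.5 = 126.2500; (r_i+r_j)·cross = 39.5·126.2500 = 4986.8750
edge 4: (19.5,18.5)→(14.5,37.5)  cross = 19.5·37.5 − 14.5·18.5 = 463.0000; (r_i+r_j)·cross = 34·463.0000 = 15742.0000
edge 5: (14.5,37.5)→(9,24)  cross = 14.5·24 − 9·37.5 = 10.5000; (r_i+r_j)·cross = 23.5·10.5000 = 246.7500
edge 6: (9,24)→(6,7)  cross = 9·7 − 6·24 = -81.0000; (r_i+r_j)·cross = 15·-81.0000 = -1215.0000
Σcross = 600.5000 → A = |Σcross|/2 = 300.2500 mm²
Σ(r_i+r_j)·cross = 24276.2500 → first moment M = |Σ|/6 = 4046.0417
R_c = M/A = 4046.0417/300.2500 = 13.4756 mm
θ = 227° = 3.961897 rad
V = θ·R_c·A = 3.961897·13.4756·300.2500 = 16030.002 mm³

Volume = 16030.002 mm³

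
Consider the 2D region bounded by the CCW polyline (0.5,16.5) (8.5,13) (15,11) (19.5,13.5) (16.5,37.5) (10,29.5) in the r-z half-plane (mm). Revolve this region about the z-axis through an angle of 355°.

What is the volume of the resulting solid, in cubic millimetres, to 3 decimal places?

Profile (r,z), 6 vertices: (0.5,16.5) (8.5,13) (15,11) (19.5,13.5) (16.5,37.5) (10,29.5)
edge 0: (0.5,16.5)→(8.5,13)  cross = 0.5·13 − 8.5·16.5 = -133.7500; (r_i+r_j)·cross = 9·-133.7500 = -1203.7500
edge 1: (8.5,13)→(15,11)  cross = 8.5·11 − 15·13 = -101.5000; (r_i+r_j)·cross = 23.5·-101.5000 = -2385.2500
edge 2: (15,11)→(19.5,13.5)  cross = 15·13.5 − 19.5·11 = -12.0000; (r_i+r_j)·cross = 34.5·-12.0000 = -414.0000
edge 3: (19.5,13.5)→(16.5,37.5)  cross = 19.5·37.5 − 16.5·13.5 = 508.5000; (r_i+r_j)·cross = 36·508.5000 = 18306.0000
edge 4: (16.5,37.5)→(10,29.5)  cross = 16.5·29.5 − 10·37.5 = 111.7500; (r_i+r_j)·cross = 26.5·111.7500 = 2961.3750
edge 5: (10,29.5)→(0.5,16.5)  cross = 10·16.5 − 0.5·29.5 = 150.2500; (r_i+r_j)·cross = 10.5·150.2500 = 1577.6250
Σcross = 523.2500 → A = |Σcross|/2 = 261.6250 mm²
Σ(r_i+r_j)·cross = 18842.0000 → first moment M = |Σ|/6 = 3140.3333
R_c = M/A = 3140.3333/261.6250 = 12.0032 mm
θ = 355° = 6.195919 rad
V = θ·R_c·A = 6.195919·12.0032·261.6250 = 19457.250 mm³

Volume = 19457.250 mm³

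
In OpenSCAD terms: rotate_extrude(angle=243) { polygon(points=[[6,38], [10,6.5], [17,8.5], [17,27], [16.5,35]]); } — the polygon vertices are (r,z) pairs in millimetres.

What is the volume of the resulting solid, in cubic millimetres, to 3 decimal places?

Profile (r,z), 5 vertices: (6,38) (10,6.5) (17,8.5) (17,27) (16.5,35)
edge 0: (6,38)→(10,6.5)  cross = 6·6.5 − 10·38 = -341.0000; (r_i+r_j)·cross = 16·-341.0000 = -5456.0000
edge 1: (10,6.5)→(17,8.5)  cross = 10·8.5 − 17·6.5 = -25.5000; (r_i+r_j)·cross = 27·-25.5000 = -688.5000
edge 2: (17,8.5)→(17,27)  cross = 17·27 − 17·8.5 = 314.5000; (r_i+r_j)·cross = 34·314.5000 = 10693.0000
edge 3: (17,27)→(16.5,35)  cross = 17·35 − 16.5·27 = 149.5000; (r_i+r_j)·cross = 33.5·149.5000 = 5008.2500
edge 4: (16.5,35)→(6,38)  cross = 16.5·38 − 6·35 = 417.0000; (r_i+r_j)·cross = 22.5·417.0000 = 9382.5000
Σcross = 514.5000 → A = |Σcross|/2 = 257.2500 mm²
Σ(r_i+r_j)·cross = 18939.2500 → first moment M = |Σ|/6 = 3156.5417
R_c = M/A = 3156.5417/257.2500 = 12.2703 mm
θ = 243° = 4.241150 rad
V = θ·R_c·A = 4.241150·12.2703·257.2500 = 13387.367 mm³

Volume = 13387.367 mm³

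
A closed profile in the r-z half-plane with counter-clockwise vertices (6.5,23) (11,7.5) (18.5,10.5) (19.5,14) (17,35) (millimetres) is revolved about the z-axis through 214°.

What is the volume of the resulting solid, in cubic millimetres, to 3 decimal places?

Profile (r,z), 5 vertices: (6.5,23) (11,7.5) (18.5,10.5) (19.5,14) (17,35)
edge 0: (6.5,23)→(11,7.5)  cross = 6.5·7.5 − 11·23 = -204.2500; (r_i+r_j)·cross = 17.5·-204.2500 = -3574.3750
edge 1: (11,7.5)→(18.5,10.5)  cross = 11·10.5 − 18.5·7.5 = -23.2500; (r_i+r_j)·cross = 29.5·-23.2500 = -685.8750
edge 2: (18.5,10.5)→(19.5,14)  cross = 18.5·14 − 19.5·10.5 = 54.2500; (r_i+r_j)·cross = 38·54.2500 = 2061.5000
edge 3: (19.5,14)→(17,35)  cross = 19.5·35 − 17·14 = 444.5000; (r_i+r_j)·cross = 36.5·444.5000 = 16224.2500
edge 4: (17,35)→(6.5,23)  cross = 17·23 − 6.5·35 = 163.5000; (r_i+r_j)·cross = 23.5·163.5000 = 3842.2500
Σcross = 434.7500 → A = |Σcross|/2 = 217.3750 mm²
Σ(r_i+r_j)·cross = 17867.7500 → first moment M = |Σ|/6 = 2977.9583
R_c = M/A = 2977.9583/217.3750 = 13.6996 mm
θ = 214° = 3.735005 rad
V = θ·R_c·A = 3.735005·13.6996·217.3750 = 11122.688 mm³

Volume = 11122.688 mm³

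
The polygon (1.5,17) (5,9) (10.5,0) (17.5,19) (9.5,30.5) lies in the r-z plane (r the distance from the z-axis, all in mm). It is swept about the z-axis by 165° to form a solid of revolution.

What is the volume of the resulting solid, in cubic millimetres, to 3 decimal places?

Volume = 6943.902 mm³

Profile (r,z), 5 vertices: (1.5,17) (5,9) (10.5,0) (17.5,19) (9.5,30.5)
edge 0: (1.5,17)→(5,9)  cross = 1.5·9 − 5·17 = -71.5000; (r_i+r_j)·cross = 6.5·-71.5000 = -464.7500
edge 1: (5,9)→(10.5,0)  cross = 5·0 − 10.5·9 = -94.5000; (r_i+r_j)·cross = 15.5·-94.5000 = -1464.7500
edge 2: (10.5,0)→(17.5,19)  cross = 10.5·19 − 17.5·0 = 199.5000; (r_i+r_j)·cross = 28·199.5000 = 5586.0000
edge 3: (17.5,19)→(9.5,30.5)  cross = 17.5·30.5 − 9.5·19 = 353.2500; (r_i+r_j)·cross = 27·353.2500 = 9537.7500
edge 4: (9.5,30.5)→(1.5,17)  cross = 9.5·17 − 1.5·30.5 = 115.7500; (r_i+r_j)·cross = 11·115.7500 = 1273.2500
Σcross = 502.5000 → A = |Σcross|/2 = 251.2500 mm²
Σ(r_i+r_j)·cross = 14467.5000 → first moment M = |Σ|/6 = 2411.2500
R_c = M/A = 2411.2500/251.2500 = 9.5970 mm
θ = 165° = 2.879793 rad
V = θ·R_c·A = 2.879793·9.5970·251.2500 = 6943.902 mm³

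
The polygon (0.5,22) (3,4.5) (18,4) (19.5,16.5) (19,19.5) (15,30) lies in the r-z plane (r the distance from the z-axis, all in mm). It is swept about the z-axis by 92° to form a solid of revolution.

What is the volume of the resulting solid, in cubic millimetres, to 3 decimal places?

Volume = 6269.668 mm³

Profile (r,z), 6 vertices: (0.5,22) (3,4.5) (18,4) (19.5,16.5) (19,19.5) (15,30)
edge 0: (0.5,22)→(3,4.5)  cross = 0.5·4.5 − 3·22 = -63.7500; (r_i+r_j)·cross = 3.5·-63.7500 = -223.1250
edge 1: (3,4.5)→(18,4)  cross = 3·4 − 18·4.5 = -69.0000; (r_i+r_j)·cross = 21·-69.0000 = -1449.0000
edge 2: (18,4)→(19.5,16.5)  cross = 18·16.5 − 19.5·4 = 219.0000; (r_i+r_j)·cross = 37.5·219.0000 = 8212.5000
edge 3: (19.5,16.5)→(19,19.5)  cross = 19.5·19.5 − 19·16.5 = 66.7500; (r_i+r_j)·cross = 38.5·66.7500 = 2569.8750
edge 4: (19,19.5)→(15,30)  cross = 19·30 − 15·19.5 = 277.5000; (r_i+r_j)·cross = 34·277.5000 = 9435.0000
edge 5: (15,30)→(0.5,22)  cross = 15·22 − 0.5·30 = 315.0000; (r_i+r_j)·cross = 15.5·315.0000 = 4882.5000
Σcross = 745.5000 → A = |Σcross|/2 = 372.7500 mm²
Σ(r_i+r_j)·cross = 23427.7500 → first moment M = |Σ|/6 = 3904.6250
R_c = M/A = 3904.6250/372.7500 = 10.4752 mm
θ = 92° = 1.605703 rad
V = θ·R_c·A = 1.605703·10.4752·372.7500 = 6269.668 mm³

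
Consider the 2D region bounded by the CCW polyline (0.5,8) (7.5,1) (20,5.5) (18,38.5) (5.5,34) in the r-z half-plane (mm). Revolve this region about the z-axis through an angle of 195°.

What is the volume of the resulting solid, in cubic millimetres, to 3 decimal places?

Profile (r,z), 5 vertices: (0.5,8) (7.5,1) (20,5.5) (18,38.5) (5.5,34)
edge 0: (0.5,8)→(7.5,1)  cross = 0.5·1 − 7.5·8 = -59.5000; (r_i+r_j)·cross = 8·-59.5000 = -476.0000
edge 1: (7.5,1)→(20,5.5)  cross = 7.5·5.5 − 20·1 = 21.2500; (r_i+r_j)·cross = 27.5·21.2500 = 584.3750
edge 2: (20,5.5)→(18,38.5)  cross = 20·38.5 − 18·5.5 = 671.0000; (r_i+r_j)·cross = 38·671.0000 = 25498.0000
edge 3: (18,38.5)→(5.5,34)  cross = 18·34 − 5.5·38.5 = 400.2500; (r_i+r_j)·cross = 23.5·400.2500 = 9405.8750
edge 4: (5.5,34)→(0.5,8)  cross = 5.5·8 − 0.5·34 = 27.0000; (r_i+r_j)·cross = 6·27.0000 = 162.0000
Σcross = 1060.0000 → A = |Σcross|/2 = 530.0000 mm²
Σ(r_i+r_j)·cross = 35174.2500 → first moment M = |Σ|/6 = 5862.3750
R_c = M/A = 5862.3750/530.0000 = 11.0611 mm
θ = 195° = 3.403392 rad
V = θ·R_c·A = 3.403392·11.0611·530.0000 = 19951.960 mm³

Volume = 19951.960 mm³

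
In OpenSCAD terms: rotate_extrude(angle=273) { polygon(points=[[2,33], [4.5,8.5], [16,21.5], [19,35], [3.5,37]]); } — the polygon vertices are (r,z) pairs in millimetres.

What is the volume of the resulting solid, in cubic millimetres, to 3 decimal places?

Profile (r,z), 5 vertices: (2,33) (4.5,8.5) (16,21.5) (19,35) (3.5,37)
edge 0: (2,33)→(4.5,8.5)  cross = 2·8.5 − 4.5·33 = -131.5000; (r_i+r_j)·cross = 6.5·-131.5000 = -854.7500
edge 1: (4.5,8.5)→(16,21.5)  cross = 4.5·21.5 − 16·8.5 = -39.2500; (r_i+r_j)·cross = 20.5·-39.2500 = -804.6250
edge 2: (16,21.5)→(19,35)  cross = 16·35 − 19·21.5 = 151.5000; (r_i+r_j)·cross = 35·151.5000 = 5302.5000
edge 3: (19,35)→(3.5,37)  cross = 19·37 − 3.5·35 = 580.5000; (r_i+r_j)·cross = 22.5·580.5000 = 13061.2500
edge 4: (3.5,37)→(2,33)  cross = 3.5·33 − 2·37 = 41.5000; (r_i+r_j)·cross = 5.5·41.5000 = 228.2500
Σcross = 602.7500 → A = |Σcross|/2 = 301.3750 mm²
Σ(r_i+r_j)·cross = 16932.6250 → first moment M = |Σ|/6 = 2822.1042
R_c = M/A = 2822.1042/301.3750 = 9.3641 mm
θ = 273° = 4.764749 rad
V = θ·R_c·A = 4.764749·9.3641·301.3750 = 13446.618 mm³

Volume = 13446.618 mm³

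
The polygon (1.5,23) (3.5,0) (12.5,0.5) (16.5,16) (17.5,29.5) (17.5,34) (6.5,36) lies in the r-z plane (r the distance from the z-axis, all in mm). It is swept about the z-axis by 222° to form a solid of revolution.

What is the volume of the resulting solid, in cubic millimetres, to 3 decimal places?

Profile (r,z), 7 vertices: (1.5,23) (3.5,0) (12.5,0.5) (16.5,16) (17.5,29.5) (17.5,34) (6.5,36)
edge 0: (1.5,23)→(3.5,0)  cross = 1.5·0 − 3.5·23 = -80.5000; (r_i+r_j)·cross = 5·-80.5000 = -402.5000
edge 1: (3.5,0)→(12.5,0.5)  cross = 3.5·0.5 − 12.5·0 = 1.7500; (r_i+r_j)·cross = 16·1.7500 = 28.0000
edge 2: (12.5,0.5)→(16.5,16)  cross = 12.5·16 − 16.5·0.5 = 191.7500; (r_i+r_j)·cross = 29·191.7500 = 5560.7500
edge 3: (16.5,16)→(17.5,29.5)  cross = 16.5·29.5 − 17.5·16 = 206.7500; (r_i+r_j)·cross = 34·206.7500 = 7029.5000
edge 4: (17.5,29.5)→(17.5,34)  cross = 17.5·34 − 17.5·29.5 = 78.7500; (r_i+r_j)·cross = 35·78.7500 = 2756.2500
edge 5: (17.5,34)→(6.5,36)  cross = 17.5·36 − 6.5·34 = 409.0000; (r_i+r_j)·cross = 24·409.0000 = 9816.0000
edge 6: (6.5,36)→(1.5,23)  cross = 6.5·23 − 1.5·36 = 95.5000; (r_i+r_j)·cross = 8·95.5000 = 764.0000
Σcross = 903.0000 → A = |Σcross|/2 = 451.5000 mm²
Σ(r_i+r_j)·cross = 25552.0000 → first moment M = |Σ|/6 = 4258.6667
R_c = M/A = 4258.6667/451.5000 = 9.4323 mm
θ = 222° = 3.874631 rad
V = θ·R_c·A = 3.874631·9.4323·451.5000 = 16500.762 mm³

Volume = 16500.762 mm³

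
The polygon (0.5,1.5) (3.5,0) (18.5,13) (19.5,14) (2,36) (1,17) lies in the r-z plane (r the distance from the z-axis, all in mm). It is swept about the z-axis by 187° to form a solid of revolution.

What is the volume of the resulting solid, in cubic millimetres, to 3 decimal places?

Volume = 8520.332 mm³

Profile (r,z), 6 vertices: (0.5,1.5) (3.5,0) (18.5,13) (19.5,14) (2,36) (1,17)
edge 0: (0.5,1.5)→(3.5,0)  cross = 0.5·0 − 3.5·1.5 = -5.2500; (r_i+r_j)·cross = 4·-5.2500 = -21.0000
edge 1: (3.5,0)→(18.5,13)  cross = 3.5·13 − 18.5·0 = 45.5000; (r_i+r_j)·cross = 22·45.5000 = 1001.0000
edge 2: (18.5,13)→(19.5,14)  cross = 18.5·14 − 19.5·13 = 5.5000; (r_i+r_j)·cross = 38·5.5000 = 209.0000
edge 3: (19.5,14)→(2,36)  cross = 19.5·36 − 2·14 = 674.0000; (r_i+r_j)·cross = 21.5·674.0000 = 14491.0000
edge 4: (2,36)→(1,17)  cross = 2·17 − 1·36 = -2.0000; (r_i+r_j)·cross = 3·-2.0000 = -6.0000
edge 5: (1,17)→(0.5,1.5)  cross = 1·1.5 − 0.5·17 = -7.0000; (r_i+r_j)·cross = 1.5·-7.0000 = -10.5000
Σcross = 710.7500 → A = |Σcross|/2 = 355.3750 mm²
Σ(r_i+r_j)·cross = 15663.5000 → first moment M = |Σ|/6 = 2610.5833
R_c = M/A = 2610.5833/355.3750 = 7.3460 mm
θ = 187° = 3.263766 rad
V = θ·R_c·A = 3.263766·7.3460·355.3750 = 8520.332 mm³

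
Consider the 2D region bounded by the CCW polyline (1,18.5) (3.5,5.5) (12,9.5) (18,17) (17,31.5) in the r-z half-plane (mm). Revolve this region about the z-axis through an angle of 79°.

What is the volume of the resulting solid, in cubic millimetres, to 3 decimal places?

Profile (r,z), 5 vertices: (1,18.5) (3.5,5.5) (12,9.5) (18,17) (17,31.5)
edge 0: (1,18.5)→(3.5,5.5)  cross = 1·5.5 − 3.5·18.5 = -59.2500; (r_i+r_j)·cross = 4.5·-59.2500 = -266.6250
edge 1: (3.5,5.5)→(12,9.5)  cross = 3.5·9.5 − 12·5.5 = -32.7500; (r_i+r_j)·cross = 15.5·-32.7500 = -507.6250
edge 2: (12,9.5)→(18,17)  cross = 12·17 − 18·9.5 = 33.0000; (r_i+r_j)·cross = 30·33.0000 = 990.0000
edge 3: (18,17)→(17,31.5)  cross = 18·31.5 − 17·17 = 278.0000; (r_i+r_j)·cross = 35·278.0000 = 9730.0000
edge 4: (17,31.5)→(1,18.5)  cross = 17·18.5 − 1·31.5 = 283.0000; (r_i+r_j)·cross = 18·283.0000 = 5094.0000
Σcross = 502.0000 → A = |Σcross|/2 = 251.0000 mm²
Σ(r_i+r_j)·cross = 15039.7500 → first moment M = |Σ|/6 = 2506.6250
R_c = M/A = 2506.6250/251.0000 = 9.9866 mm
θ = 79° = 1.378810 rad
V = θ·R_c·A = 1.378810·9.9866·251.0000 = 3456.160 mm³

Volume = 3456.160 mm³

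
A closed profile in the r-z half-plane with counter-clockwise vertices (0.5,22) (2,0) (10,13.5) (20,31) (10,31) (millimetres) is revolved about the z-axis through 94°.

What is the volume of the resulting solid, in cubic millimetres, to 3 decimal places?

Volume = 3516.715 mm³

Profile (r,z), 5 vertices: (0.5,22) (2,0) (10,13.5) (20,31) (10,31)
edge 0: (0.5,22)→(2,0)  cross = 0.5·0 − 2·22 = -44.0000; (r_i+r_j)·cross = 2.5·-44.0000 = -110.0000
edge 1: (2,0)→(10,13.5)  cross = 2·13.5 − 10·0 = 27.0000; (r_i+r_j)·cross = 12·27.0000 = 324.0000
edge 2: (10,13.5)→(20,31)  cross = 10·31 − 20·13.5 = 40.0000; (r_i+r_j)·cross = 30·40.0000 = 1200.0000
edge 3: (20,31)→(10,31)  cross = 20·31 − 10·31 = 310.0000; (r_i+r_j)·cross = 30·310.0000 = 9300.0000
edge 4: (10,31)→(0.5,22)  cross = 10·22 − 0.5·31 = 204.5000; (r_i+r_j)·cross = 10.5·204.5000 = 2147.2500
Σcross = 537.5000 → A = |Σcross|/2 = 268.7500 mm²
Σ(r_i+r_j)·cross = 12861.2500 → first moment M = |Σ|/6 = 2143.5417
R_c = M/A = 2143.5417/268.7500 = 7.9760 mm
θ = 94° = 1.640609 rad
V = θ·R_c·A = 1.640609·7.9760·268.7500 = 3516.715 mm³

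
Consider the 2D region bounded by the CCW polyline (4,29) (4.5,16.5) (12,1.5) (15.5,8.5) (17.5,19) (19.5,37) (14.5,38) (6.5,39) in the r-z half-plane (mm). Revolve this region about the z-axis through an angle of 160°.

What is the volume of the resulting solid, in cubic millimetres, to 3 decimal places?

Profile (r,z), 8 vertices: (4,29) (4.5,16.5) (12,1.5) (15.5,8.5) (17.5,19) (19.5,37) (14.5,38) (6.5,39)
edge 0: (4,29)→(4.5,16.5)  cross = 4·16.5 − 4.5·29 = -64.5000; (r_i+r_j)·cross = 8.5·-64.5000 = -548.2500
edge 1: (4.5,16.5)→(12,1.5)  cross = 4.5·1.5 − 12·16.5 = -191.2500; (r_i+r_j)·cross = 16.5·-191.2500 = -3155.6250
edge 2: (12,1.5)→(15.5,8.5)  cross = 12·8.5 − 15.5·1.5 = 78.7500; (r_i+r_j)·cross = 27.5·78.7500 = 2165.6250
edge 3: (15.5,8.5)→(17.5,19)  cross = 15.5·19 − 17.5·8.5 = 145.7500; (r_i+r_j)·cross = 33·145.7500 = 4809.7500
edge 4: (17.5,19)→(19.5,37)  cross = 17.5·37 − 19.5·19 = 277.0000; (r_i+r_j)·cross = 37·277.0000 = 10249.0000
edge 5: (19.5,37)→(14.5,38)  cross = 19.5·38 − 14.5·37 = 204.5000; (r_i+r_j)·cross = 34·204.5000 = 6953.0000
edge 6: (14.5,38)→(6.5,39)  cross = 14.5·39 − 6.5·38 = 318.5000; (r_i+r_j)·cross = 21·318.5000 = 6688.5000
edge 7: (6.5,39)→(4,29)  cross = 6.5·29 − 4·39 = 32.5000; (r_i+r_j)·cross = 10.5·32.5000 = 341.2500
Σcross = 801.2500 → A = |Σcross|/2 = 400.6250 mm²
Σ(r_i+r_j)·cross = 27503.2500 → first moment M = |Σ|/6 = 4583.8750
R_c = M/A = 4583.8750/400.6250 = 11.4418 mm
θ = 160° = 2.792527 rad
V = θ·R_c·A = 2.792527·11.4418·400.6250 = 12800.594 mm³

Volume = 12800.594 mm³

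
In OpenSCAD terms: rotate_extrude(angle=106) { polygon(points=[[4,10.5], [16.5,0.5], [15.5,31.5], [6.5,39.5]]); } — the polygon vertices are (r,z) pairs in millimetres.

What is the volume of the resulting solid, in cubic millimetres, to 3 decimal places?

Volume = 6443.104 mm³

Profile (r,z), 4 vertices: (4,10.5) (16.5,0.5) (15.5,31.5) (6.5,39.5)
edge 0: (4,10.5)→(16.5,0.5)  cross = 4·0.5 − 16.5·10.5 = -171.2500; (r_i+r_j)·cross = 20.5·-171.2500 = -3510.6250
edge 1: (16.5,0.5)→(15.5,31.5)  cross = 16.5·31.5 − 15.5·0.5 = 512.0000; (r_i+r_j)·cross = 32·512.0000 = 16384.0000
edge 2: (15.5,31.5)→(6.5,39.5)  cross = 15.5·39.5 − 6.5·31.5 = 407.5000; (r_i+r_j)·cross = 22·407.5000 = 8965.0000
edge 3: (6.5,39.5)→(4,10.5)  cross = 6.5·10.5 − 4·39.5 = -89.7500; (r_i+r_j)·cross = 10.5·-89.7500 = -942.3750
Σcross = 658.5000 → A = |Σcross|/2 = 329.2500 mm²
Σ(r_i+r_j)·cross = 20896.0000 → first moment M = |Σ|/6 = 3482.6667
R_c = M/A = 3482.6667/329.2500 = 10.5776 mm
θ = 106° = 1.850049 rad
V = θ·R_c·A = 1.850049·10.5776·329.2500 = 6443.104 mm³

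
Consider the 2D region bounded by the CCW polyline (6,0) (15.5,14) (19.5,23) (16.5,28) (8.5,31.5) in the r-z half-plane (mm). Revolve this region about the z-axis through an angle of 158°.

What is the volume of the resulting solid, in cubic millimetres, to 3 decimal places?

Profile (r,z), 5 vertices: (6,0) (15.5,14) (19.5,23) (16.5,28) (8.5,31.5)
edge 0: (6,0)→(15.5,14)  cross = 6·14 − 15.5·0 = 84.0000; (r_i+r_j)·cross = 21.5·84.0000 = 1806.0000
edge 1: (15.5,14)→(19.5,23)  cross = 15.5·23 − 19.5·14 = 83.5000; (r_i+r_j)·cross = 35·83.5000 = 2922.5000
edge 2: (19.5,23)→(16.5,28)  cross = 19.5·28 − 16.5·23 = 166.5000; (r_i+r_j)·cross = 36·166.5000 = 5994.0000
edge 3: (16.5,28)→(8.5,31.5)  cross = 16.5·31.5 − 8.5·28 = 281.7500; (r_i+r_j)·cross = 25·281.7500 = 7043.7500
edge 4: (8.5,31.5)→(6,0)  cross = 8.5·0 − 6·31.5 = -189.0000; (r_i+r_j)·cross = 14.5·-189.0000 = -2740.5000
Σcross = 426.7500 → A = |Σcross|/2 = 213.3750 mm²
Σ(r_i+r_j)·cross = 15025.7500 → first moment M = |Σ|/6 = 2504.2917
R_c = M/A = 2504.2917/213.3750 = 11.7366 mm
θ = 158° = 2.757620 rad
V = θ·R_c·A = 2.757620·11.7366·213.3750 = 6905.885 mm³

Volume = 6905.885 mm³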